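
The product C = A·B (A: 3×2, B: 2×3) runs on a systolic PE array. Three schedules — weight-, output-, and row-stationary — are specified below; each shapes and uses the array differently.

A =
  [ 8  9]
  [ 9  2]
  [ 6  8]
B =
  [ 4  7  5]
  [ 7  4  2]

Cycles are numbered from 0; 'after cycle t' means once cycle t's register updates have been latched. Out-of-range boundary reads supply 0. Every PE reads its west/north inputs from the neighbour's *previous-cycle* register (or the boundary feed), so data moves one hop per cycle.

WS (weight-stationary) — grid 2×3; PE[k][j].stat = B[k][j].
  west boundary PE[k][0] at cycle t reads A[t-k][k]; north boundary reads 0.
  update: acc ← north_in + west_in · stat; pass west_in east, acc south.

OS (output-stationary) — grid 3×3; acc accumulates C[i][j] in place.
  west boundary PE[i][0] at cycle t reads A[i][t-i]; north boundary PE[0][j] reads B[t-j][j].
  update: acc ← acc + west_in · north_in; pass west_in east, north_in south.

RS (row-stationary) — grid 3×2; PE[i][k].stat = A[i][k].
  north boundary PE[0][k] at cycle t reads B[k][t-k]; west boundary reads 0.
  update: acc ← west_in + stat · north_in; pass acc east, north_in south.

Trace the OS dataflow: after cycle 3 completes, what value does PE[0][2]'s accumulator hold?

OS 3×3: PE[0][2] cycle-by-cycle (with neighbour feeds):
  after 0 — PE[0][1] acc=0, pass-E 0, pass-S 0
  after 0 — PE[0][2] acc=0, pass-E 0, pass-S 0
  after 1 — PE[0][1] acc=56, pass-E 8, pass-S 7
  after 1 — PE[0][2] acc=0, pass-E 0, pass-S 0
  after 2 — PE[0][1] acc=92, pass-E 9, pass-S 4
  after 2 — PE[0][2] acc=40, pass-E 8, pass-S 5
  after 3 — PE[0][1] acc=92, pass-E 0, pass-S 0
  after 3 — PE[0][2] acc=58, pass-E 9, pass-S 2

PE[0][2].acc = 58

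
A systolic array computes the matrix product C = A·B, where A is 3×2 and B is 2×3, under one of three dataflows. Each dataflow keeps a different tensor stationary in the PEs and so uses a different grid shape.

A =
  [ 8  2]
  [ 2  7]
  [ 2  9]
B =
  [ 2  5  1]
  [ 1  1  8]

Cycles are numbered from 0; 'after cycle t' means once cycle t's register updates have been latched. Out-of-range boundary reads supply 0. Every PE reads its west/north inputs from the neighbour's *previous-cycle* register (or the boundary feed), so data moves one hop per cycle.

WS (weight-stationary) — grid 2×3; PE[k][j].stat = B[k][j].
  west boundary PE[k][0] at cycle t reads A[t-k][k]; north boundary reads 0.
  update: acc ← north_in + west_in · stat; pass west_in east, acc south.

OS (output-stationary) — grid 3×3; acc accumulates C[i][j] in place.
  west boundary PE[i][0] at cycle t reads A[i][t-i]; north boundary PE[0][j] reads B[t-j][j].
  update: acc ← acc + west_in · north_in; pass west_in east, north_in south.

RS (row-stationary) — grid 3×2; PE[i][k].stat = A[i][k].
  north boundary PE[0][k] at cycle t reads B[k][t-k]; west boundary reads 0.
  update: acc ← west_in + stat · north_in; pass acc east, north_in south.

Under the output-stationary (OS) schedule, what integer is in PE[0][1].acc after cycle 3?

OS on a 3×3 grid — tracing PE[0][1] and its feeders:
  after 0 — PE[0][0] acc=16, pass-E 8, pass-S 2
  after 0 — PE[0][1] acc=0, pass-E 0, pass-S 0
  after 1 — PE[0][0] acc=18, pass-E 2, pass-S 1
  after 1 — PE[0][1] acc=40, pass-E 8, pass-S 5
  after 2 — PE[0][0] acc=18, pass-E 0, pass-S 0
  after 2 — PE[0][1] acc=42, pass-E 2, pass-S 1
  after 3 — PE[0][0] acc=18, pass-E 0, pass-S 0
  after 3 — PE[0][1] acc=42, pass-E 0, pass-S 0

PE[0][1].acc = 42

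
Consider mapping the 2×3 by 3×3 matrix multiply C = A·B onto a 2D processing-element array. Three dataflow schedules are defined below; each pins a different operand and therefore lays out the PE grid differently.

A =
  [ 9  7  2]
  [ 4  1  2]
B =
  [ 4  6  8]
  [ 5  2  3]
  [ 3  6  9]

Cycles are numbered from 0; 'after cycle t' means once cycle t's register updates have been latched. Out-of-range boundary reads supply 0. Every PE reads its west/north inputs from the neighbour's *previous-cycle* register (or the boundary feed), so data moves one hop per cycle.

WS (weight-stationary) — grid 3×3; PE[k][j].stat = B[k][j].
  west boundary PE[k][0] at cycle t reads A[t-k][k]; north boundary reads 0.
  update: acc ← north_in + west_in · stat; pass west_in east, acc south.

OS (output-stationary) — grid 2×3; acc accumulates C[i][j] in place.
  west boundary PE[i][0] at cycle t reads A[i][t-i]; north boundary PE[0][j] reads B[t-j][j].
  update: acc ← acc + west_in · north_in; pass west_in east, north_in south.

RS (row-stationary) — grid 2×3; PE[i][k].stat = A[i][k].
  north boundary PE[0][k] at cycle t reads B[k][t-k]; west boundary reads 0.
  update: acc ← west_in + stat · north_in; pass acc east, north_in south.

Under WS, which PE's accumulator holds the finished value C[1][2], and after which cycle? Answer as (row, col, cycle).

Under WS, C[1][2] lands at PE[2][2]:
  step 0 · PE2,2: acc=0; fwd→0 fwd↓0
  step 1 · PE2,2: acc=0; fwd→0 fwd↓0
  step 2 · PE2,2: acc=0; fwd→0 fwd↓0
  step 3 · PE2,2: acc=0; fwd→0 fwd↓0
  step 4 · PE2,2: acc=111; fwd→2 fwd↓111
  step 5 · PE2,2: acc=53; fwd→2 fwd↓53

(row, col, cycle) = (2, 2, 5)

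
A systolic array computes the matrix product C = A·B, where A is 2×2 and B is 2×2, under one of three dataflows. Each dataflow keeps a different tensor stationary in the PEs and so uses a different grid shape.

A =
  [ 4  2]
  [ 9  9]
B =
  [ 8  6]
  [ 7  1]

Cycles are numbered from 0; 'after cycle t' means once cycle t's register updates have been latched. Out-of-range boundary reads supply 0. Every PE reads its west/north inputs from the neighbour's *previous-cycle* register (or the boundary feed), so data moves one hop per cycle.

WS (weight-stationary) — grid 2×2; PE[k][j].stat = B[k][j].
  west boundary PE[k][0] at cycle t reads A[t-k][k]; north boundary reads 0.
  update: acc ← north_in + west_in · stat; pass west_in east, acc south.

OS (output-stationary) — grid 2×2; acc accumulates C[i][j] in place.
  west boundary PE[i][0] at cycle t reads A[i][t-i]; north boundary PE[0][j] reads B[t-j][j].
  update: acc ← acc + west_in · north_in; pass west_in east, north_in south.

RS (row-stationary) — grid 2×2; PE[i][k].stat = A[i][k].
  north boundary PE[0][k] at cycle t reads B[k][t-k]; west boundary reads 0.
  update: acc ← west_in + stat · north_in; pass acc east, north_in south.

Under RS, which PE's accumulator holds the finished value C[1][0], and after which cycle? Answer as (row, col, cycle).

RS: C[1][0] accumulates in PE[1][1]:
  0: (1,1).acc=0  regs=<0,0>
  1: (1,1).acc=0  regs=<0,0>
  2: (1,1).acc=135  regs=<135,7>

(row, col, cycle) = (1, 1, 2)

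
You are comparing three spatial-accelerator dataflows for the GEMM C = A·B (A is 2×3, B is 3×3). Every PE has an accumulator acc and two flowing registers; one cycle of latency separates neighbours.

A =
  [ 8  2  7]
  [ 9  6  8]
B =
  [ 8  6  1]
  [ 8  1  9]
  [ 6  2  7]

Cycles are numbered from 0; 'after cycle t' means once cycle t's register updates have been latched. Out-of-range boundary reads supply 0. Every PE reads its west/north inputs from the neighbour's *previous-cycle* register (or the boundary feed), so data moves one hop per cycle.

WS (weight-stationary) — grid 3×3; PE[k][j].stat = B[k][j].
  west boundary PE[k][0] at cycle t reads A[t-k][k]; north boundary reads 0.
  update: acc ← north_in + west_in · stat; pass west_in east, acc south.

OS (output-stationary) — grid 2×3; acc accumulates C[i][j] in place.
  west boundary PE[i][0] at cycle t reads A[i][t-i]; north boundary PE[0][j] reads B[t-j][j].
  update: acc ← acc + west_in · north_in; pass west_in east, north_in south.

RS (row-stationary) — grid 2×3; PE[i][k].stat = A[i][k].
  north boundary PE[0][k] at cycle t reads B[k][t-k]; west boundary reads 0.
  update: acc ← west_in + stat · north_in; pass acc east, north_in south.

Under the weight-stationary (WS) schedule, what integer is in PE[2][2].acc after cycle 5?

PE[2][2].acc = 119

Tracing WS — 3×3 array, target PE[2][2]:
  cycle 0: PE[1][2] → acc 0, east 0, south 0
  cycle 0: PE[2][1] → acc 0, east 0, south 0
  cycle 0: PE[2][2] → acc 0, east 0, south 0
  cycle 1: PE[1][2] → acc 0, east 0, south 0
  cycle 1: PE[2][1] → acc 0, east 0, south 0
  cycle 1: PE[2][2] → acc 0, east 0, south 0
  cycle 2: PE[1][2] → acc 0, east 0, south 0
  cycle 2: PE[2][1] → acc 0, east 0, south 0
  cycle 2: PE[2][2] → acc 0, east 0, south 0
  cycle 3: PE[1][2] → acc 26, east 2, south 26
  cycle 3: PE[2][1] → acc 64, east 7, south 64
  cycle 3: PE[2][2] → acc 0, east 0, south 0
  cycle 4: PE[1][2] → acc 63, east 6, south 63
  cycle 4: PE[2][1] → acc 76, east 8, south 76
  cycle 4: PE[2][2] → acc 75, east 7, south 75
  cycle 5: PE[1][2] → acc 0, east 0, south 0
  cycle 5: PE[2][1] → acc 0, east 0, south 0
  cycle 5: PE[2][2] → acc 119, east 8, south 119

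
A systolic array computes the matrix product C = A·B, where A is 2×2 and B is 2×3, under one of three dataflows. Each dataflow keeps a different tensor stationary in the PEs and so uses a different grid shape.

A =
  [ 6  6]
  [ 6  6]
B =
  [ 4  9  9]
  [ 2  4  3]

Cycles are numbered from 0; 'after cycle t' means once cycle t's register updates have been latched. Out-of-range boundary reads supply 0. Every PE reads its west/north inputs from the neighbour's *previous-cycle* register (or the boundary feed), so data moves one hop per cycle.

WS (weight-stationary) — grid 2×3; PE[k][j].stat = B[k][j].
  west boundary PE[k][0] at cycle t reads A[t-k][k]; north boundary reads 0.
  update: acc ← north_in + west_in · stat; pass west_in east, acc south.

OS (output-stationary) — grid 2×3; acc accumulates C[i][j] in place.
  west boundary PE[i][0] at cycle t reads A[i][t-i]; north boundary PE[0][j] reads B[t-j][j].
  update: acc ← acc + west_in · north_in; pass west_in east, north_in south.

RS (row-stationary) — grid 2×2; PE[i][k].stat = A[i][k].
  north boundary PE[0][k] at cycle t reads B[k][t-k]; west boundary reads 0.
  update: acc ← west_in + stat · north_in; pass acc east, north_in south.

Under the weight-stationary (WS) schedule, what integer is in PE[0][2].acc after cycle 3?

PE[0][2].acc = 54

WS 2×3: PE[0][2] cycle-by-cycle (with neighbour feeds):
  t=0 PE[0][1]: acc=0 h=0 v=0
  t=0 PE[0][2]: acc=0 h=0 v=0
  t=1 PE[0][1]: acc=54 h=6 v=54
  t=1 PE[0][2]: acc=0 h=0 v=0
  t=2 PE[0][1]: acc=54 h=6 v=54
  t=2 PE[0][2]: acc=54 h=6 v=54
  t=3 PE[0][1]: acc=0 h=0 v=0
  t=3 PE[0][2]: acc=54 h=6 v=54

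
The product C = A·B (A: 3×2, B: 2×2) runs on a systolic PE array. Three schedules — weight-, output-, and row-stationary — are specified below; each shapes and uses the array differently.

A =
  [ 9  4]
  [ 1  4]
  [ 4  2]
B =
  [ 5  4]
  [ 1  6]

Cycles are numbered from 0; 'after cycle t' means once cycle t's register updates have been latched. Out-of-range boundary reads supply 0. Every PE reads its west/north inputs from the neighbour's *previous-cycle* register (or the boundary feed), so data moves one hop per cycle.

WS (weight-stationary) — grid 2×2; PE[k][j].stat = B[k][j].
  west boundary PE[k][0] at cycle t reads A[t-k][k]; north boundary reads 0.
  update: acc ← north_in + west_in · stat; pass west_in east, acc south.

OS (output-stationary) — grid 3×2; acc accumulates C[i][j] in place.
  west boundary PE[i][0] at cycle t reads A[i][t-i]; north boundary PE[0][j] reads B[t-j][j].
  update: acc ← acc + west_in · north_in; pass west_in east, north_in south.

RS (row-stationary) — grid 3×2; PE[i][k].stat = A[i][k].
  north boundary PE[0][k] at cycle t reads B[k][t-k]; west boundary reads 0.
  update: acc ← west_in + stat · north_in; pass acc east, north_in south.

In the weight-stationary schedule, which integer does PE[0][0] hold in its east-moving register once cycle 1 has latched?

register = 1

Tracing WS — 2×2 array, target PE[0][0]:
  step 0 · PE0,0: acc=45; fwd→9 fwd↓45
  step 1 · PE0,0: acc=5; fwd→1 fwd↓5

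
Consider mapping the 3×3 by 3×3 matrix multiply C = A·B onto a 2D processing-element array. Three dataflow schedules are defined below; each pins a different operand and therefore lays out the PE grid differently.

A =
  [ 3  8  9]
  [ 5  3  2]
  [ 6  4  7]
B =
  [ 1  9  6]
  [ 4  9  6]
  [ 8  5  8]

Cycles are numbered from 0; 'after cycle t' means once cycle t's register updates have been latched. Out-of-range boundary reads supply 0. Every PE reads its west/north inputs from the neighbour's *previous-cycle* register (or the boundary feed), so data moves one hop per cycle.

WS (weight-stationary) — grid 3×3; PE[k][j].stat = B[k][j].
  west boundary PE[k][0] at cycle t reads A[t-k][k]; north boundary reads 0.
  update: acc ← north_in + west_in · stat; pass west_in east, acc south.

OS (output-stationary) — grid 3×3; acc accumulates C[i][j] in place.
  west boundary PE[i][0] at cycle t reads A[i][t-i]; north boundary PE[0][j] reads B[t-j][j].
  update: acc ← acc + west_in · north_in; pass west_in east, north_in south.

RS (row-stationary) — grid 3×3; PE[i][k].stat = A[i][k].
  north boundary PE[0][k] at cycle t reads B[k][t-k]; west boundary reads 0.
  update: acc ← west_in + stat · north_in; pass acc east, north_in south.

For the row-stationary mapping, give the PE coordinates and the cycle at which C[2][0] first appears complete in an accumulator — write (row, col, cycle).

Under RS, C[2][0] lands at PE[2][2]:
  [0] (2,2) acc=0 (h:0 v:0)
  [1] (2,2) acc=0 (h:0 v:0)
  [2] (2,2) acc=0 (h:0 v:0)
  [3] (2,2) acc=0 (h:0 v:0)
  [4] (2,2) acc=78 (h:78 v:8)

(row, col, cycle) = (2, 2, 4)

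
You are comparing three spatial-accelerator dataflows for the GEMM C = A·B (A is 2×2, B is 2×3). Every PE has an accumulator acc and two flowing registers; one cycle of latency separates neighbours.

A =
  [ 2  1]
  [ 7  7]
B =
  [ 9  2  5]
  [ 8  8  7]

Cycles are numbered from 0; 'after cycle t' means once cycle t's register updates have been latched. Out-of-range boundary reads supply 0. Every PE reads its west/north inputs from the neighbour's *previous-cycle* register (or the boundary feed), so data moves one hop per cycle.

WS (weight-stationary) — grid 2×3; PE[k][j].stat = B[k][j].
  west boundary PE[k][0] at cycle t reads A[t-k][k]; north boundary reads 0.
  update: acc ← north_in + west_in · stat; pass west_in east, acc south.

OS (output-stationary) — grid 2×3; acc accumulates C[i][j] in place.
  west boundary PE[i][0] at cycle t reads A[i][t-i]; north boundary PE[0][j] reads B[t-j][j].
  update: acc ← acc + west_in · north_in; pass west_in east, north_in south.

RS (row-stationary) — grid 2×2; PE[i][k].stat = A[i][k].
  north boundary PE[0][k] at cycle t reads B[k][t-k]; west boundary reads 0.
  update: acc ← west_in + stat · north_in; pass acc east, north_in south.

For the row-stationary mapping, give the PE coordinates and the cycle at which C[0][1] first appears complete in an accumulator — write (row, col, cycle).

RS: C[0][1] accumulates in PE[0][1]:
  cycle 0: PE[0][1] → acc 0, east 0, south 0
  cycle 1: PE[0][1] → acc 26, east 26, south 8
  cycle 2: PE[0][1] → acc 12, east 12, south 8

(row, col, cycle) = (0, 1, 2)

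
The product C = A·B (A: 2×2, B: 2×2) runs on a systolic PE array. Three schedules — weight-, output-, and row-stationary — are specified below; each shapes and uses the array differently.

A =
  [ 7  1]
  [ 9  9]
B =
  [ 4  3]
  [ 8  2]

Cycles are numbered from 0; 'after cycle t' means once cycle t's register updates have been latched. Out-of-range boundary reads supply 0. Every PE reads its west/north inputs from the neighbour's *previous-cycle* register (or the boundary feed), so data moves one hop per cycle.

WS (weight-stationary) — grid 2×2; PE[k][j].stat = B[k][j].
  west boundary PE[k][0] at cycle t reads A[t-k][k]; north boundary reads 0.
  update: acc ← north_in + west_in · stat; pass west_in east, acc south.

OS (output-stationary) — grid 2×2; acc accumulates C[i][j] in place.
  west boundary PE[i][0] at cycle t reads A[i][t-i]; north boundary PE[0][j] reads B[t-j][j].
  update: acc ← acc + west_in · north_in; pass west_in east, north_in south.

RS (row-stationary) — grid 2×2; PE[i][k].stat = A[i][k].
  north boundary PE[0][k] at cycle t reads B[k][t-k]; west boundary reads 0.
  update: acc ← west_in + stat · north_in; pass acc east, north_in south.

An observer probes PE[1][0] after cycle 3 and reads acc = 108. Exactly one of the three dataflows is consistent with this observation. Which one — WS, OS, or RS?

WS [2×2] PE[1][0] across cycles:
  cycle 0: PE[1][0] → acc 0, east 0, south 0
  cycle 1: PE[1][0] → acc 36, east 1, south 36
  cycle 2: PE[1][0] → acc 108, east 9, south 108
  cycle 3: PE[1][0] → acc 0, east 0, south 0
OS [2×2] PE[1][0] across cycles:
  cycle 0: PE[1][0] → acc 0, east 0, south 0
  cycle 1: PE[1][0] → acc 36, east 9, south 4
  cycle 2: PE[1][0] → acc 108, east 9, south 8
  cycle 3: PE[1][0] → acc 108, east 0, south 0
RS [2×2] PE[1][0] across cycles:
  cycle 0: PE[1][0] → acc 0, east 0, south 0
  cycle 1: PE[1][0] → acc 36, east 36, south 4
  cycle 2: PE[1][0] → acc 27, east 27, south 3
  cycle 3: PE[1][0] → acc 0, east 0, south 0

dataflow = OS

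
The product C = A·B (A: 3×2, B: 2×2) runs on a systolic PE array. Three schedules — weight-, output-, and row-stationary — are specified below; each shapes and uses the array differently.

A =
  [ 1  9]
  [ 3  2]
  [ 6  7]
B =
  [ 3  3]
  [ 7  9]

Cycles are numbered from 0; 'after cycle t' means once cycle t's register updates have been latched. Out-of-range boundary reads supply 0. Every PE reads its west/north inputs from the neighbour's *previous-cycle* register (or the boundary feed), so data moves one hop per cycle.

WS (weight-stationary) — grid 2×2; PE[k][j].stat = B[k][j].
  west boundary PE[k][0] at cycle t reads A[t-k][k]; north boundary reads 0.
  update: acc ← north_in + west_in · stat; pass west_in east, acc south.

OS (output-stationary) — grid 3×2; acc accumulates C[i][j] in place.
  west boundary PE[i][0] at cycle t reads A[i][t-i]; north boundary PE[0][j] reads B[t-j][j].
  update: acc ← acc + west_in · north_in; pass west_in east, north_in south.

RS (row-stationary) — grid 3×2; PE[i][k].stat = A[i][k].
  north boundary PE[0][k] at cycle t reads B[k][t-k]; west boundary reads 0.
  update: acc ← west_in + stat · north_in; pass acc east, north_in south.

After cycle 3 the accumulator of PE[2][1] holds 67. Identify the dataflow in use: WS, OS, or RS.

WS (2×2): PE[2][1] does not exist.
Under OS (3×2), PE[2][1]:
  cycle 0: PE[2][1] → acc 0, east 0, south 0
  cycle 1: PE[2][1] → acc 0, east 0, south 0
  cycle 2: PE[2][1] → acc 0, east 0, south 0
  cycle 3: PE[2][1] → acc 18, east 6, south 3
Under RS (3×2), PE[2][1]:
  cycle 0: PE[2][1] → acc 0, east 0, south 0
  cycle 1: PE[2][1] → acc 0, east 0, south 0
  cycle 2: PE[2][1] → acc 0, east 0, south 0
  cycle 3: PE[2][1] → acc 67, east 67, south 7

dataflow = RS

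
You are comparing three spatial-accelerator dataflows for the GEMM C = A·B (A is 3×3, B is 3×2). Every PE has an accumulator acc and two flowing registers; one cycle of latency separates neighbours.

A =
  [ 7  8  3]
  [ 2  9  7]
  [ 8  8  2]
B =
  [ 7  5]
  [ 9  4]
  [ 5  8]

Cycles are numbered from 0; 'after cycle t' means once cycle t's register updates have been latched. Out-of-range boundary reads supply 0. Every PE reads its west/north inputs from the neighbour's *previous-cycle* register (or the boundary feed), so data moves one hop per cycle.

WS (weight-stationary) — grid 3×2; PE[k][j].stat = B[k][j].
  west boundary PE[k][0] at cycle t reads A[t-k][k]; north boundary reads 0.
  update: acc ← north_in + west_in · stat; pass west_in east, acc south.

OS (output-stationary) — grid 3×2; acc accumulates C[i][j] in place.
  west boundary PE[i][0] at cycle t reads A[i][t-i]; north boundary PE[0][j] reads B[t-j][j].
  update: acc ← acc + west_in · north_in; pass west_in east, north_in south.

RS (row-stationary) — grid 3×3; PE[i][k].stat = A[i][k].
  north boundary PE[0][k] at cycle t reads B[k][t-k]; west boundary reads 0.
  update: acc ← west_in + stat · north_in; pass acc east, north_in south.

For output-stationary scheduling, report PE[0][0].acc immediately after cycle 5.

Tracing OS — 3×2 array, target PE[0][0]:
  0: (0,0).acc=49  regs=<7,7>
  1: (0,0).acc=121  regs=<8,9>
  2: (0,0).acc=136  regs=<3,5>
  3: (0,0).acc=136  regs=<0,0>
  4: (0,0).acc=136  regs=<0,0>
  5: (0,0).acc=136  regs=<0,0>

PE[0][0].acc = 136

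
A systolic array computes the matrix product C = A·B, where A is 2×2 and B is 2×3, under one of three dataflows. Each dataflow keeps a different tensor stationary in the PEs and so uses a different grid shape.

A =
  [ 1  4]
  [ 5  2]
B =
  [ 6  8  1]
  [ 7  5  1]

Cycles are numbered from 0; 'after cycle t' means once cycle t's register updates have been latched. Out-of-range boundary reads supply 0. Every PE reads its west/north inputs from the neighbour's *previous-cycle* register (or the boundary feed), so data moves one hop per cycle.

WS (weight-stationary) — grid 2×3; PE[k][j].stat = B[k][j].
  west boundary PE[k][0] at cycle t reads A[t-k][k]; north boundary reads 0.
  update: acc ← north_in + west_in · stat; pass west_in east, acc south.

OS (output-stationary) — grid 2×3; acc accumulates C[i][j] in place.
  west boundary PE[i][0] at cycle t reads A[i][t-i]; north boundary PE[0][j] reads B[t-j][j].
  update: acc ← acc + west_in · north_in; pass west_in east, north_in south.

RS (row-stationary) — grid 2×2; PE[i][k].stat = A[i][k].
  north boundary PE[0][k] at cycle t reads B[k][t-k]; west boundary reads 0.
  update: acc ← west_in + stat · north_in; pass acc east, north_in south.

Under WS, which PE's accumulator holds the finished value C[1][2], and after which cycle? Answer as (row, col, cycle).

(row, col, cycle) = (1, 2, 4)

WS: C[1][2] accumulates in PE[1][2]:
  [0] (1,2) acc=0 (h:0 v:0)
  [1] (1,2) acc=0 (h:0 v:0)
  [2] (1,2) acc=0 (h:0 v:0)
  [3] (1,2) acc=5 (h:4 v:5)
  [4] (1,2) acc=7 (h:2 v:7)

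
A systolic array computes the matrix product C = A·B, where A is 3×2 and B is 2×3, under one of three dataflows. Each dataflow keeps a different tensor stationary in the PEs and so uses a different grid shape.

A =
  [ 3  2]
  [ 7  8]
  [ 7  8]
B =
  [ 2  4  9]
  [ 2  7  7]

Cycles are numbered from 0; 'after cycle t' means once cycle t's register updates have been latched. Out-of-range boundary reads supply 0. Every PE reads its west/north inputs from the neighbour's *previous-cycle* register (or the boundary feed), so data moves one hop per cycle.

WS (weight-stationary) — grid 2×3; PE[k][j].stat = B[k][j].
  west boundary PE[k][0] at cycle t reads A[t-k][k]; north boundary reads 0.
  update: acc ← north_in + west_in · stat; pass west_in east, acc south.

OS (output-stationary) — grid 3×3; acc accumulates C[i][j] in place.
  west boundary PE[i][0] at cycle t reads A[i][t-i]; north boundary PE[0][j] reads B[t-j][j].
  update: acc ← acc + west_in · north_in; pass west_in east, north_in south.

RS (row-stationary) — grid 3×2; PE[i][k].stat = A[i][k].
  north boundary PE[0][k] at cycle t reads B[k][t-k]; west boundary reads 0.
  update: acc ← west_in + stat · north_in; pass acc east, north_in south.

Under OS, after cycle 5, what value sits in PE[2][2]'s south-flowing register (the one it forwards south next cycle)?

register = 7

OS on a 3×3 grid — tracing PE[2][2] and its feeders:
  c0 r1c2: 0 / 0 / 0
  c0 r2c1: 0 / 0 / 0
  c0 r2c2: 0 / 0 / 0
  c1 r1c2: 0 / 0 / 0
  c1 r2c1: 0 / 0 / 0
  c1 r2c2: 0 / 0 / 0
  c2 r1c2: 0 / 0 / 0
  c2 r2c1: 0 / 0 / 0
  c2 r2c2: 0 / 0 / 0
  c3 r1c2: 63 / 7 / 9
  c3 r2c1: 28 / 7 / 4
  c3 r2c2: 0 / 0 / 0
  c4 r1c2: 119 / 8 / 7
  c4 r2c1: 84 / 8 / 7
  c4 r2c2: 63 / 7 / 9
  c5 r1c2: 119 / 0 / 0
  c5 r2c1: 84 / 0 / 0
  c5 r2c2: 119 / 8 / 7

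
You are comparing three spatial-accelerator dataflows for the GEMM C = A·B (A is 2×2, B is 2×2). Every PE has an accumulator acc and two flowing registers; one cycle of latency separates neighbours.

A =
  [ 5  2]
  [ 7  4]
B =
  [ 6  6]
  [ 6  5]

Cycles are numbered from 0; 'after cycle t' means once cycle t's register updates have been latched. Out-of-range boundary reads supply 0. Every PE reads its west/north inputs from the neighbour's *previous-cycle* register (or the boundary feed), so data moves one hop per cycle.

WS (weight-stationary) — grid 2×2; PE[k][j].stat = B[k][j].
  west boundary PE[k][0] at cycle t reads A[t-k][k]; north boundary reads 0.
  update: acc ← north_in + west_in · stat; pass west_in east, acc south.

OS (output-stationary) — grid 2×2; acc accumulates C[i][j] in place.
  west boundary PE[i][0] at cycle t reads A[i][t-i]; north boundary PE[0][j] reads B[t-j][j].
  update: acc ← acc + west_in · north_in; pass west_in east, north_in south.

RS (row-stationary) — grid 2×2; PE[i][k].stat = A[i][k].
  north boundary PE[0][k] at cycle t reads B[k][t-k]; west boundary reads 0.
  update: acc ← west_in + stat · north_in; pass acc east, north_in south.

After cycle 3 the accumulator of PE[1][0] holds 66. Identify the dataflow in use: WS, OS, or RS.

dataflow = OS

— WS: 2×2; PE[1][0] trace:
  c0 r1c0: 0 / 0 / 0
  c1 r1c0: 42 / 2 / 42
  c2 r1c0: 66 / 4 / 66
  c3 r1c0: 0 / 0 / 0
— OS: 2×2; PE[1][0] trace:
  c0 r1c0: 0 / 0 / 0
  c1 r1c0: 42 / 7 / 6
  c2 r1c0: 66 / 4 / 6
  c3 r1c0: 66 / 0 / 0
— RS: 2×2; PE[1][0] trace:
  c0 r1c0: 0 / 0 / 0
  c1 r1c0: 42 / 42 / 6
  c2 r1c0: 42 / 42 / 6
  c3 r1c0: 0 / 0 / 0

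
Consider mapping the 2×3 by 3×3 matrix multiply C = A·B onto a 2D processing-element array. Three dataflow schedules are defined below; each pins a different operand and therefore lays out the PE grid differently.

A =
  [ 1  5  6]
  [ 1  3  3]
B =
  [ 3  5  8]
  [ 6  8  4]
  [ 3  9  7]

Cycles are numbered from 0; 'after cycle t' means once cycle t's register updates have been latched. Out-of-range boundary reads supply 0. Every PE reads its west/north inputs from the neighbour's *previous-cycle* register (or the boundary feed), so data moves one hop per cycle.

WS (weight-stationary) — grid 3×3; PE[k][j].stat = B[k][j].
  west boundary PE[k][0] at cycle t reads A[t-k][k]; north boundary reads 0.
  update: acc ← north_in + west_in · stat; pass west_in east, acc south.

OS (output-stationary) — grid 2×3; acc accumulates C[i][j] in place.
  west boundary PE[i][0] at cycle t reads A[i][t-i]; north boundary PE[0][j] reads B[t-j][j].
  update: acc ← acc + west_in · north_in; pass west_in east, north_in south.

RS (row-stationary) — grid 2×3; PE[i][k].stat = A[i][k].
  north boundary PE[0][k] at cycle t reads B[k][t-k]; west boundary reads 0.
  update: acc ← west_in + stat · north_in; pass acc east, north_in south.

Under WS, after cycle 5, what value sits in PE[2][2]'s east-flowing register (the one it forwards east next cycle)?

Tracing WS — 3×3 array, target PE[2][2]:
  [0] (1,2) acc=0 (h:0 v:0)
  [0] (2,1) acc=0 (h:0 v:0)
  [0] (2,2) acc=0 (h:0 v:0)
  [1] (1,2) acc=0 (h:0 v:0)
  [1] (2,1) acc=0 (h:0 v:0)
  [1] (2,2) acc=0 (h:0 v:0)
  [2] (1,2) acc=0 (h:0 v:0)
  [2] (2,1) acc=0 (h:0 v:0)
  [2] (2,2) acc=0 (h:0 v:0)
  [3] (1,2) acc=28 (h:5 v:28)
  [3] (2,1) acc=99 (h:6 v:99)
  [3] (2,2) acc=0 (h:0 v:0)
  [4] (1,2) acc=20 (h:3 v:20)
  [4] (2,1) acc=56 (h:3 v:56)
  [4] (2,2) acc=70 (h:6 v:70)
  [5] (1,2) acc=0 (h:0 v:0)
  [5] (2,1) acc=0 (h:0 v:0)
  [5] (2,2) acc=41 (h:3 v:41)

register = 3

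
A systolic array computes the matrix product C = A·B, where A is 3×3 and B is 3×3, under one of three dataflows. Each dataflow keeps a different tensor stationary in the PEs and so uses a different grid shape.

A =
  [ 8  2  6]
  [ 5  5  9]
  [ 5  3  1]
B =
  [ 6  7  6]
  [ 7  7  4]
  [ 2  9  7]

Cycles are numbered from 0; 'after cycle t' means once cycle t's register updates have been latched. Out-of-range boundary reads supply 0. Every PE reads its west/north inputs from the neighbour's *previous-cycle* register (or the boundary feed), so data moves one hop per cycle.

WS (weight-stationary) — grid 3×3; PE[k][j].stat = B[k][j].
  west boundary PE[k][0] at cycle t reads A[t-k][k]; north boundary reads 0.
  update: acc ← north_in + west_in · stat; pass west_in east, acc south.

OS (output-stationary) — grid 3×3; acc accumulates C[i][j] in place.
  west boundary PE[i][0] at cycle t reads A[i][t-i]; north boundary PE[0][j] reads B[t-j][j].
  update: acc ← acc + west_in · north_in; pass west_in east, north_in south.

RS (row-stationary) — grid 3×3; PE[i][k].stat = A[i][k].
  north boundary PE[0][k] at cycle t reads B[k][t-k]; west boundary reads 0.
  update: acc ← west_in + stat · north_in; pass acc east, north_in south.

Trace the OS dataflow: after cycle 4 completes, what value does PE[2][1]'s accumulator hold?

PE[2][1].acc = 56

Tracing OS — 3×3 array, target PE[2][1]:
  cycle 0: PE[1][1] → acc 0, east 0, south 0
  cycle 0: PE[2][0] → acc 0, east 0, south 0
  cycle 0: PE[2][1] → acc 0, east 0, south 0
  cycle 1: PE[1][1] → acc 0, east 0, south 0
  cycle 1: PE[2][0] → acc 0, east 0, south 0
  cycle 1: PE[2][1] → acc 0, east 0, south 0
  cycle 2: PE[1][1] → acc 35, east 5, south 7
  cycle 2: PE[2][0] → acc 30, east 5, south 6
  cycle 2: PE[2][1] → acc 0, east 0, south 0
  cycle 3: PE[1][1] → acc 70, east 5, south 7
  cycle 3: PE[2][0] → acc 51, east 3, south 7
  cycle 3: PE[2][1] → acc 35, east 5, south 7
  cycle 4: PE[1][1] → acc 151, east 9, south 9
  cycle 4: PE[2][0] → acc 53, east 1, south 2
  cycle 4: PE[2][1] → acc 56, east 3, south 7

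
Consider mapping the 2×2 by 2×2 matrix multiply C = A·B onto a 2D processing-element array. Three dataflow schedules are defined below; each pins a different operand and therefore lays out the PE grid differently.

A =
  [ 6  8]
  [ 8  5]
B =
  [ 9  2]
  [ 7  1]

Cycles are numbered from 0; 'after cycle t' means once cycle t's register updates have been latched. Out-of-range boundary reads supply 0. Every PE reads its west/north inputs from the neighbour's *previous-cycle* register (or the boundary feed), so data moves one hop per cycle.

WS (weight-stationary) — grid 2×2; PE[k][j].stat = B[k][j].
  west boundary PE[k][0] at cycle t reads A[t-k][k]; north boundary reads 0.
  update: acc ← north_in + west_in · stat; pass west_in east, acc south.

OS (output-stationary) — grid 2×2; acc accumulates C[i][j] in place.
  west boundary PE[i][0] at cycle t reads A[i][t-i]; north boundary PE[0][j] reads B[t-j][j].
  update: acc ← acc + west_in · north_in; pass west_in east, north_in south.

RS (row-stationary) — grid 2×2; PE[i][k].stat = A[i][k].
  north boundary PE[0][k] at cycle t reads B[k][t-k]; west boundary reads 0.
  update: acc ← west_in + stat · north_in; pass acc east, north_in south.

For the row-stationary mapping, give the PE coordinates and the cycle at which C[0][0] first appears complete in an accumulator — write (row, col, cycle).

RS: C[0][0] accumulates in PE[0][1]:
  step 0 · PE0,1: acc=0; fwd→0 fwd↓0
  step 1 · PE0,1: acc=110; fwd→110 fwd↓7

(row, col, cycle) = (0, 1, 1)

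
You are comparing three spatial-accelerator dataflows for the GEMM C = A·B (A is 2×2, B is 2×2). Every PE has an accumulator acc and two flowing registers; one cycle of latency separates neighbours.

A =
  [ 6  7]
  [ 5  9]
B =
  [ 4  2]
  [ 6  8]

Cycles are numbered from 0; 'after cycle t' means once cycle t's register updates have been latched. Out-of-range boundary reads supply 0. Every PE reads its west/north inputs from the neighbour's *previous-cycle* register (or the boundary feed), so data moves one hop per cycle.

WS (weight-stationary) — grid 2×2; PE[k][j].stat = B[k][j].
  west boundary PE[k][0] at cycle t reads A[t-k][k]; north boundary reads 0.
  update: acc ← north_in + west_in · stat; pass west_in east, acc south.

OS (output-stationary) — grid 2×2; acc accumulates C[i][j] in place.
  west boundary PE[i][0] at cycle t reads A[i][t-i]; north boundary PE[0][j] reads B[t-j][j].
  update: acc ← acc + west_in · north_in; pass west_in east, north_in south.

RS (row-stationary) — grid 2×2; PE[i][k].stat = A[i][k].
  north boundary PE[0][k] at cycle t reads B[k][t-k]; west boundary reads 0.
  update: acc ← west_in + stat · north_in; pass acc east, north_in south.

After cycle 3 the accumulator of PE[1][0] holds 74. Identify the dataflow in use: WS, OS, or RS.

dataflow = OS

— WS: 2×2; PE[1][0] trace:
  c0 r1c0: 0 / 0 / 0
  c1 r1c0: 66 / 7 / 66
  c2 r1c0: 74 / 9 / 74
  c3 r1c0: 0 / 0 / 0
— OS: 2×2; PE[1][0] trace:
  c0 r1c0: 0 / 0 / 0
  c1 r1c0: 20 / 5 / 4
  c2 r1c0: 74 / 9 / 6
  c3 r1c0: 74 / 0 / 0
— RS: 2×2; PE[1][0] trace:
  c0 r1c0: 0 / 0 / 0
  c1 r1c0: 20 / 20 / 4
  c2 r1c0: 10 / 10 / 2
  c3 r1c0: 0 / 0 / 0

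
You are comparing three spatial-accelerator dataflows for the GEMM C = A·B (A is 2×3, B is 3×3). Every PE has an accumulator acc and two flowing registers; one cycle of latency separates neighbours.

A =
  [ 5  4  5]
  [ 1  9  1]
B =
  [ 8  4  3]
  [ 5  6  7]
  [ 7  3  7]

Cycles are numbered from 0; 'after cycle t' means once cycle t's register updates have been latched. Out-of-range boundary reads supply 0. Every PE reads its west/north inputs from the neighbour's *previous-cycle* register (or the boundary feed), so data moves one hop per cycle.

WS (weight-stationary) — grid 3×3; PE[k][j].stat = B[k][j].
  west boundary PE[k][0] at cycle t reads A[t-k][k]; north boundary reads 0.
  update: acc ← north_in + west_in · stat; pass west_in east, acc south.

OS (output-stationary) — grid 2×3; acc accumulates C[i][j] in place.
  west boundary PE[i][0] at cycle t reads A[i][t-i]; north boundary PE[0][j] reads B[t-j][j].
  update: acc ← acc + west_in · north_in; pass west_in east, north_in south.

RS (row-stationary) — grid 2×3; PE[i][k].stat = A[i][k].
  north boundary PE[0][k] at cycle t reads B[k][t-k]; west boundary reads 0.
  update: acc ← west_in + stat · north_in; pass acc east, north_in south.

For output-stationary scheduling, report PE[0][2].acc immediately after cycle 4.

PE[0][2].acc = 78

Tracing OS — 2×3 array, target PE[0][2]:
  c0 r0c1: 0 / 0 / 0
  c0 r0c2: 0 / 0 / 0
  c1 r0c1: 20 / 5 / 4
  c1 r0c2: 0 / 0 / 0
  c2 r0c1: 44 / 4 / 6
  c2 r0c2: 15 / 5 / 3
  c3 r0c1: 59 / 5 / 3
  c3 r0c2: 43 / 4 / 7
  c4 r0c1: 59 / 0 / 0
  c4 r0c2: 78 / 5 / 7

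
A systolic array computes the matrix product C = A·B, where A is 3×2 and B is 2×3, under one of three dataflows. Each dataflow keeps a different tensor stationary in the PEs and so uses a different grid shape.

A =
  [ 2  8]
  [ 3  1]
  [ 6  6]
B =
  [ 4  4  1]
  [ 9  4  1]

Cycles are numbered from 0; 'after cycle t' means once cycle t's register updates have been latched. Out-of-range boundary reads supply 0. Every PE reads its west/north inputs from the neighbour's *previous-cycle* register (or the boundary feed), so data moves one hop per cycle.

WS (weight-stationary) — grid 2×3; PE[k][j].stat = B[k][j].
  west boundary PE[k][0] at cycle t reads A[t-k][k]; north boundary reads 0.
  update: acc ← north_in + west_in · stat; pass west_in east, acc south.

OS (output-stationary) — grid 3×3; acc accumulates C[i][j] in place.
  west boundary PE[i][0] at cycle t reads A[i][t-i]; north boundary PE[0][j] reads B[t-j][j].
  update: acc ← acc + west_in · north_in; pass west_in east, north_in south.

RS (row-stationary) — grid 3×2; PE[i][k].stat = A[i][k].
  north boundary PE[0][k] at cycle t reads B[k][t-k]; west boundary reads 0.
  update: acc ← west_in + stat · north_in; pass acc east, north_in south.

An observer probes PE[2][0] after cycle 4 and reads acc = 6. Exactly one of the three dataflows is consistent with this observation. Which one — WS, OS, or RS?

— WS: 2×3 array has no PE[2][0].
OS (3×3 grid), PE[2][0]:
  cycle 0: PE[2][0] → acc 0, east 0, south 0
  cycle 1: PE[2][0] → acc 0, east 0, south 0
  cycle 2: PE[2][0] → acc 24, east 6, south 4
  cycle 3: PE[2][0] → acc 78, east 6, south 9
  cycle 4: PE[2][0] → acc 78, east 0, south 0
RS (3×2 grid), PE[2][0]:
  cycle 0: PE[2][0] → acc 0, east 0, south 0
  cycle 1: PE[2][0] → acc 0, east 0, south 0
  cycle 2: PE[2][0] → acc 24, east 24, south 4
  cycle 3: PE[2][0] → acc 24, east 24, south 4
  cycle 4: PE[2][0] → acc 6, east 6, south 1

dataflow = RS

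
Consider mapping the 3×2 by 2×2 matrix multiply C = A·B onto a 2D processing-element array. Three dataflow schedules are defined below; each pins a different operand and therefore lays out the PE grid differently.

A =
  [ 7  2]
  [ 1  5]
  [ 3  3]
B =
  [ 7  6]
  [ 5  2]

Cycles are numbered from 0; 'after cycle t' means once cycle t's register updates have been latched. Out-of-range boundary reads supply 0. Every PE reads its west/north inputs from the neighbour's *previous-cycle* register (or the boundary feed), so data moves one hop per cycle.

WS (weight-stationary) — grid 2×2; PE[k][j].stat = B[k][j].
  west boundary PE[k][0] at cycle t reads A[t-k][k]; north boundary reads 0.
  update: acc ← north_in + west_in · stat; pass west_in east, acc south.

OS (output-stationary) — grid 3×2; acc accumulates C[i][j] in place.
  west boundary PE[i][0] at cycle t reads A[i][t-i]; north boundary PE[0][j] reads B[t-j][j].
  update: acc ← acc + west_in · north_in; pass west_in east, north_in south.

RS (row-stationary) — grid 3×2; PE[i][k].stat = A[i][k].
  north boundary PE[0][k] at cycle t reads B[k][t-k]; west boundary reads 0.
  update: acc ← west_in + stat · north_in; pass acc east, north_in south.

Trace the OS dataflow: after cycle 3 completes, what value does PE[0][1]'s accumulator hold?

PE[0][1].acc = 46

Tracing OS — 3×2 array, target PE[0][1]:
  cycle 0: PE[0][0] → acc 49, east 7, south 7
  cycle 0: PE[0][1] → acc 0, east 0, south 0
  cycle 1: PE[0][0] → acc 59, east 2, south 5
  cycle 1: PE[0][1] → acc 42, east 7, south 6
  cycle 2: PE[0][0] → acc 59, east 0, south 0
  cycle 2: PE[0][1] → acc 46, east 2, south 2
  cycle 3: PE[0][0] → acc 59, east 0, south 0
  cycle 3: PE[0][1] → acc 46, east 0, south 0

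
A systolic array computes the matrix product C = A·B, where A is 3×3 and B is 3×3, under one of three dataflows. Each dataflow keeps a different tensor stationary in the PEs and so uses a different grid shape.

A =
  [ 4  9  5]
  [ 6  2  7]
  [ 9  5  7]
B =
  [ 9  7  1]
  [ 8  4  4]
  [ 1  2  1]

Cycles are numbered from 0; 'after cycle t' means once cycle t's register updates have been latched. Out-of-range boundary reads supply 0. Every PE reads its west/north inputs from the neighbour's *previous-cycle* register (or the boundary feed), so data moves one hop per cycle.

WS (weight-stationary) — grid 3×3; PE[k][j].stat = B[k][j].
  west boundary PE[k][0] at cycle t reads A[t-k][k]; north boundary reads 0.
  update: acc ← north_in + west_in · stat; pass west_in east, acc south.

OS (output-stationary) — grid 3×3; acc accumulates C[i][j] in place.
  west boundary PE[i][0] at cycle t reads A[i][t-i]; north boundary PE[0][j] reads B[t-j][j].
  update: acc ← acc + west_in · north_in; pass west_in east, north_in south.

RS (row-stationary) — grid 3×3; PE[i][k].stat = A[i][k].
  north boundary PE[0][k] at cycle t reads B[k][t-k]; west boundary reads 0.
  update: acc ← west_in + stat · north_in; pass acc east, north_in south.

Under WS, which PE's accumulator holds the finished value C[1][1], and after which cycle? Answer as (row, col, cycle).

(row, col, cycle) = (2, 1, 4)

WS: C[1][1] accumulates in PE[2][1]:
  cycle 0: PE[2][1] → acc 0, east 0, south 0
  cycle 1: PE[2][1] → acc 0, east 0, south 0
  cycle 2: PE[2][1] → acc 0, east 0, south 0
  cycle 3: PE[2][1] → acc 74, east 5, south 74
  cycle 4: PE[2][1] → acc 64, east 7, south 64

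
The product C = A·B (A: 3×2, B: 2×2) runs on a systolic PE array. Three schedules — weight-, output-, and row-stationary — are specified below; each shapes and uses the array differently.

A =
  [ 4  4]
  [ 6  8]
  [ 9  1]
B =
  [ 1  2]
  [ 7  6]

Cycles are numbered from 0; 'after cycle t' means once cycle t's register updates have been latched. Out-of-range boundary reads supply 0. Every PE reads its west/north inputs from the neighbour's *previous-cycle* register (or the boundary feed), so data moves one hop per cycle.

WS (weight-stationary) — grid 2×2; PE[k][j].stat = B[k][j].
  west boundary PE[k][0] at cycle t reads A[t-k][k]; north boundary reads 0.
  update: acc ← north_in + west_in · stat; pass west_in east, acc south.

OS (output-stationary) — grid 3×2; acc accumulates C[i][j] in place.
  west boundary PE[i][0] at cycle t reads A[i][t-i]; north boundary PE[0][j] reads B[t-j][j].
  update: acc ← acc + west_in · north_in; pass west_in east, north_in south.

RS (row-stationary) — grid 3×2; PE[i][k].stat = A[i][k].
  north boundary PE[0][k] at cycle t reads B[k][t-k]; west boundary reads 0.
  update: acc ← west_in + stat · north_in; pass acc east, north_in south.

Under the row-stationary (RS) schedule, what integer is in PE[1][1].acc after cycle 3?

PE[1][1].acc = 60

RS (3×2). Following PE[1][1] plus its west/north inputs:
  [0] (0,1) acc=0 (h:0 v:0)
  [0] (1,0) acc=0 (h:0 v:0)
  [0] (1,1) acc=0 (h:0 v:0)
  [1] (0,1) acc=32 (h:32 v:7)
  [1] (1,0) acc=6 (h:6 v:1)
  [1] (1,1) acc=0 (h:0 v:0)
  [2] (0,1) acc=32 (h:32 v:6)
  [2] (1,0) acc=12 (h:12 v:2)
  [2] (1,1) acc=62 (h:62 v:7)
  [3] (0,1) acc=0 (h:0 v:0)
  [3] (1,0) acc=0 (h:0 v:0)
  [3] (1,1) acc=60 (h:60 v:6)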